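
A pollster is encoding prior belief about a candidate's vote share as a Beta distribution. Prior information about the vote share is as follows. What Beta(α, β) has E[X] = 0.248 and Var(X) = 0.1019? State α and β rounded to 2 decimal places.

α = 0.21, β = 0.62

Let s = α+β. The Beta variance is μ(1−μ)/(s+1).
So s+1 = μ(1−μ)/σ² = (0.248×0.752)/0.1019 = 0.186496/0.1019 = 1.8302, giving s = 0.8302.
Then α = μs = 0.248×0.8302 = 0.21 and β = (1−μ)s = 0.752×0.8302 = 0.62.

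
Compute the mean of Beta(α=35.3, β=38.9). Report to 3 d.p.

0.476

The Beta mean is α/(α+β) = 35.3/(35.3+38.9) = 0.476.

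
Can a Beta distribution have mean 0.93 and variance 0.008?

The Beta variance bound is σ² < μ(1−μ).
Here μ(1−μ) = 0.93×0.07 = 0.0651, and 0.008 < 0.0651.

Yes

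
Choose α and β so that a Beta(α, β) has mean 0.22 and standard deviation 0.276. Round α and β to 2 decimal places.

σ² = 0.276² = 0.076176.
With s = α+β, Var = μ(1−μ)/(s+1), so s+1 = (0.22×0.78)/0.076176 = 2.2527 and s = 1.2527.
α = μs = 0.28, β = (1−μ)s = 0.98.

α = 0.28, β = 0.98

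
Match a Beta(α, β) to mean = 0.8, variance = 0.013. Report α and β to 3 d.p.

Let s = α+β. The Beta variance is μ(1−μ)/(s+1).
So s+1 = μ(1−μ)/σ² = (0.8×0.2)/0.013 = 0.16/0.013 = 12.3077, giving s = 11.3077.
Then α = μs = 0.8×11.3077 = 9.046 and β = (1−μ)s = 0.2×11.3077 = 2.262.

α = 9.046, β = 2.262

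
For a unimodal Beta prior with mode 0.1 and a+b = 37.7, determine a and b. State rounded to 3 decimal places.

a = 4.570, b = 33.130

Mode = (a−1)/(κ−2) with κ = a+b, so a−1 = 0.1·35.7 = 3.570.
a = 4.570; b = κ − a = 33.130.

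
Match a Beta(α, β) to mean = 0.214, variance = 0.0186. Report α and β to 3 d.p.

Let s = α+β. The Beta variance is μ(1−μ)/(s+1).
So s+1 = μ(1−μ)/σ² = (0.214×0.786)/0.0186 = 0.168204/0.0186 = 9.0432, giving s = 8.0432.
Then α = μs = 0.214×8.0432 = 1.721 and β = (1−μ)s = 0.786×8.0432 = 6.322.

α = 1.721, β = 6.322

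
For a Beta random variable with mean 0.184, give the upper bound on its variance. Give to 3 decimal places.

For fixed mean μ the Beta variance is μ(1−μ)/(α+β+1), increasing as α+β decreases.
Its least upper bound (not attained) is μ(1−μ) = 0.184·0.816 = 0.150.

0.150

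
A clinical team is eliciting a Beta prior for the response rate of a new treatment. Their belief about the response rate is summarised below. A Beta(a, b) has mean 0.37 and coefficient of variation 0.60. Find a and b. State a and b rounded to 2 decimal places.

a = 1.38, b = 2.35

Var = (CV·μ)² = (0.60×0.37)² = 0.049284.
a+b = μ(1−μ)/Var − 1 = 0.2331/0.049284 − 1 = 3.7297.
Thus a = 0.37·3.7297 = 1.38 and b = 0.63·3.7297 = 2.35.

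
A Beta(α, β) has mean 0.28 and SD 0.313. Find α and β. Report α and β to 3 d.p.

α = 0.296, β = 0.762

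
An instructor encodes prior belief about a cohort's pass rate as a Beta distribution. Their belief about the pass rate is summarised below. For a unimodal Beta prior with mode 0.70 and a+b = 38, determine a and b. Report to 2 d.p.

Mode = (a−1)/(κ−2) with κ = a+b, so a−1 = 0.70·36 = 25.20.
a = 26.20; b = κ − a = 11.80.

a = 26.20, b = 11.80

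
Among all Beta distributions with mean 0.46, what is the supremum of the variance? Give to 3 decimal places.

For fixed mean μ the Beta variance is μ(1−μ)/(α+β+1), increasing as α+β decreases.
Its least upper bound (not attained) is μ(1−μ) = 0.46·0.54 = 0.248.

0.248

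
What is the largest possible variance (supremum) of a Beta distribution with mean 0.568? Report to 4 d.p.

0.2454

Var = μ(1−μ)/(α+β+1), which approaches μ(1−μ) as α+β → 0.
So the supremum is μ(1−μ) = 0.568×0.432 = 0.2454.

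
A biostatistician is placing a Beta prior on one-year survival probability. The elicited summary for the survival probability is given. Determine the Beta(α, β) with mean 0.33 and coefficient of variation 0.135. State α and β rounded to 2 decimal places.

α = 36.43, β = 73.97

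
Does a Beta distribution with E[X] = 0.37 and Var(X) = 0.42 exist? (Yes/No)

For any Beta, Var(X) < E[X]·(1−E[X]).
Here μ(1−μ) = 0.37×0.63 = 0.2331, and 0.42 ≥ 0.2331.

No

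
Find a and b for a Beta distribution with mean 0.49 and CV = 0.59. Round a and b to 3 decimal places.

σ = CV·μ = 0.59×0.49 = 0.28910, so σ² = 0.083579.
s+1 = μ(1−μ)/σ² = 0.2499/0.083579 = 2.9900, so s = a+b = 1.9900.
a = μs = 0.975, b = (1−μ)s = 1.015.

a = 0.975, b = 1.015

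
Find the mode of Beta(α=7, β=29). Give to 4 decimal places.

0.1765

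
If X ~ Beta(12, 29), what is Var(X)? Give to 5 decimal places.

μ = 12/41 = 0.292683; Var = μ(1−μ)/(α+β+1) = 0.2070196/42 = 0.00493.

0.00493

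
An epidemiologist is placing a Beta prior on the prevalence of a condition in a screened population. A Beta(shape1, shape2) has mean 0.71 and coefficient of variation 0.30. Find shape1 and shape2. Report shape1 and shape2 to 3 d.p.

shape1 = 2.512, shape2 = 1.026

Var = (CV·μ)² = (0.30×0.71)² = 0.045369.
shape1+shape2 = μ(1−μ)/Var − 1 = 0.2059/0.045369 − 1 = 3.5383.
Thus shape1 = 0.71·3.5383 = 2.512 and shape2 = 0.29·3.5383 = 1.026.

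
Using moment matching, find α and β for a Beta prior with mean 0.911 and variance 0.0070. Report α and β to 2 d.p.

α = 9.64, β = 0.94

Let s = α+β. The Beta variance is μ(1−μ)/(s+1).
So s+1 = μ(1−μ)/σ² = (0.911×0.089)/0.0070 = 0.081079/0.0070 = 11.5827, giving s = 10.5827.
Then α = μs = 0.911×10.5827 = 9.64 and β = (1−μ)s = 0.089×10.5827 = 0.94.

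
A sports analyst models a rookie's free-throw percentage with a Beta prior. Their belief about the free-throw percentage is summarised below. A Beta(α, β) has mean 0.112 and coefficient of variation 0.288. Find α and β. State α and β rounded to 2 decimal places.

Var = (CV·μ)² = (0.288×0.112)² = 0.001040.
α+β = μ(1−μ)/Var − 1 = 0.099456/0.001040 − 1 = 94.5895.
Thus α = 0.112·94.5895 = 10.59 and β = 0.888·94.5895 = 84.00.

α = 10.59, β = 84.00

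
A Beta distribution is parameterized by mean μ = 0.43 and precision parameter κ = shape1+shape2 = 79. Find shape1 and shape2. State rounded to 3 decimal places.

shape1 = 33.970, shape2 = 45.030

shape1 = μκ = 0.43×79 = 33.970 and shape2 = (1−μ)κ = 0.57×79 = 45.030.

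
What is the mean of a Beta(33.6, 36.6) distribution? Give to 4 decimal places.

0.4786

E[X] = α/(α+β) = 33.6/70.2 = 0.4786.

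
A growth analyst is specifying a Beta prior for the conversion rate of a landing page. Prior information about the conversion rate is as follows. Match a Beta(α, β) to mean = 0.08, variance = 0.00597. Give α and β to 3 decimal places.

Write ν = α+β; then α = μν and Var = μ(1−μ)/(ν+1).
ν = μ(1−μ)/Var − 1 = 0.0736/0.00597 − 1 = 11.3283.
α = 0.08·11.3283 = 0.906, β = 0.92·11.3283 = 10.422.

α = 0.906, β = 10.422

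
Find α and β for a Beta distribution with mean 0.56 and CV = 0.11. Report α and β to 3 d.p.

α = 35.804, β = 28.131

Var = (CV·μ)² = (0.11×0.56)² = 0.003795.
α+β = μ(1−μ)/Var − 1 = 0.2464/0.003795 − 1 = 63.9351.
Thus α = 0.56·63.9351 = 35.804 and β = 0.44·63.9351 = 28.131.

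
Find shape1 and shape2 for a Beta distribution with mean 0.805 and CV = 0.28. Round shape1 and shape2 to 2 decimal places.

shape1 = 1.68, shape2 = 0.41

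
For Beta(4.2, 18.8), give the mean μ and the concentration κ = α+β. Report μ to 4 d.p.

μ = 0.1826, κ = 23.0

κ = α+β = 4.2+18.8 = 23.0; μ = α/κ = 4.2/23.0 = 0.1826.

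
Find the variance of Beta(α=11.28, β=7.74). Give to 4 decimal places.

0.0121

μ = 11.28/19.02 = 0.593060; Var = μ(1−μ)/(α+β+1) = 0.2413398/20.02 = 0.0121.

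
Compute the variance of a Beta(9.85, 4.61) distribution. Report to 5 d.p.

μ = 9.85/14.46 = 0.681189; Var = μ(1−μ)/(α+β+1) = 0.2171704/15.46 = 0.01405.

0.01405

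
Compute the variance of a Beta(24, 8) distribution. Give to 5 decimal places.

α+β = 32 and αβ = 192, so Var = αβ/[(α+β)²(α+β+1)] = 192/33792 = 0.00568.

0.00568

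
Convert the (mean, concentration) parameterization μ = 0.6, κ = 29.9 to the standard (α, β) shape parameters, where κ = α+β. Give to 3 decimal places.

α = 17.940, β = 11.960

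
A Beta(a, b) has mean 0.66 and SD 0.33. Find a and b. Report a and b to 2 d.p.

First σ² = 0.1089. Setting a = μn, b = (1−μ)n with n = a+b,
μ(1−μ)/(n+1) = 0.1089 ⇒ n+1 = 0.2244/0.1089 = 2.0606 ⇒ n = 1.0606.
Hence a = 0.66×1.0606 = 0.70, b = 0.34×1.0606 = 0.36.

a = 0.70, b = 0.36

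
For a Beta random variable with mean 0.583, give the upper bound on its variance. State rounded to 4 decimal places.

For fixed mean μ the Beta variance is μ(1−μ)/(α+β+1), increasing as α+β decreases.
Its least upper bound (not attained) is μ(1−μ) = 0.583·0.417 = 0.2431.

0.2431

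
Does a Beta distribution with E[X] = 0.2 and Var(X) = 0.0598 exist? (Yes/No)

For any Beta, Var(X) < E[X]·(1−E[X]).
Here μ(1−μ) = 0.2×0.8 = 0.16, and 0.0598 < 0.16.

Yes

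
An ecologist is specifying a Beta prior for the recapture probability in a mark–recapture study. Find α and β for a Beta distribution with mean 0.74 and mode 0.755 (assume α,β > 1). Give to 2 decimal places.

α = 25.16, β = 8.84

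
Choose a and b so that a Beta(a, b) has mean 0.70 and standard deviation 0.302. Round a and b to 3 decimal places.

First σ² = 0.091204. Setting a = μn, b = (1−μ)n with n = a+b,
μ(1−μ)/(n+1) = 0.091204 ⇒ n+1 = 0.2100/0.091204 = 2.3025 ⇒ n = 1.3025.
Hence a = 0.70×1.3025 = 0.912, b = 0.30×1.3025 = 0.391.

a = 0.912, b = 0.391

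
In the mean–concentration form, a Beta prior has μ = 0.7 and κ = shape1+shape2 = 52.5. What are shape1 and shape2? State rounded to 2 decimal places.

shape1 = μκ = 0.7×52.5 = 36.75 and shape2 = (1−μ)κ = 0.3×52.5 = 15.75.

shape1 = 36.75, shape2 = 15.75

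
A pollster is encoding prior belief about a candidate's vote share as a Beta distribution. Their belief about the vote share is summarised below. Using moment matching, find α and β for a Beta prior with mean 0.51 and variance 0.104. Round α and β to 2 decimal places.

α = 0.72, β = 0.69

By moment matching, α+β = μ(1−μ)/σ² − 1 = (0.51·0.49)/0.104 − 1 = 2.4029 − 1 = 1.4029.
Since α/(α+β) = μ, α = 0.51·1.4029 = 0.72 and β = 0.49·1.4029 = 0.69.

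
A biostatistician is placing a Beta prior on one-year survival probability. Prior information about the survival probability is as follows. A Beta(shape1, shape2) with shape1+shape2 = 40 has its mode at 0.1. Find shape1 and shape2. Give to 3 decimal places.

shape1 = 4.800, shape2 = 35.200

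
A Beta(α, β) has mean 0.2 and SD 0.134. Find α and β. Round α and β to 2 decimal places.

α = 1.58, β = 6.33

First σ² = 0.017956. Setting α = μn, β = (1−μ)n with n = α+β,
μ(1−μ)/(n+1) = 0.017956 ⇒ n+1 = 0.16/0.017956 = 8.9107 ⇒ n = 7.9107.
Hence α = 0.2×7.9107 = 1.58, β = 0.8×7.9107 = 6.33.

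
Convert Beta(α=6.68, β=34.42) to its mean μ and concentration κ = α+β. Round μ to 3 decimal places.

κ = α+β = 6.68+34.42 = 41.10; μ = α/κ = 6.68/41.10 = 0.163.

μ = 0.163, κ = 41.10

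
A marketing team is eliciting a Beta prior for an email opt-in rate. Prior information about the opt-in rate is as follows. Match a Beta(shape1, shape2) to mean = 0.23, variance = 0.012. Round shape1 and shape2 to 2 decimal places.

Let s = shape1+shape2. The Beta variance is μ(1−μ)/(s+1).
So s+1 = μ(1−μ)/σ² = (0.23×0.77)/0.012 = 0.1771/0.012 = 14.7583, giving s = 13.7583.
Then shape1 = μs = 0.23×13.7583 = 3.16 and shape2 = (1−μ)s = 0.77×13.7583 = 10.59.

shape1 = 3.16, shape2 = 10.59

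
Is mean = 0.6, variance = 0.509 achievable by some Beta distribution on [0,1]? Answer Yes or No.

No

For any Beta, Var(X) < E[X]·(1−E[X]).
Here μ(1−μ) = 0.6×0.4 = 0.24, and 0.509 ≥ 0.24.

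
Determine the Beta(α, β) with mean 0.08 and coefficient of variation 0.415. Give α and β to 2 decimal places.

Var = (CV·μ)² = (0.415×0.08)² = 0.001102.
α+β = μ(1−μ)/Var − 1 = 0.0736/0.001102 − 1 = 65.7731.
Thus α = 0.08·65.7731 = 5.26 and β = 0.92·65.7731 = 60.51.

α = 5.26, β = 60.51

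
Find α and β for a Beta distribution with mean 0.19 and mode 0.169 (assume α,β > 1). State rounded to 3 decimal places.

α = 5.990, β = 25.534

With s = α+β: μ = α/s and mode = (α−1)/(s−2). Eliminating α = μs,
μs − 1 = m(s−2) ⇒ s(μ−m) = 1−2m ⇒ s = 0.662/0.021 = 31.5238.
So α = μs = 5.990, β = (1−μ)s = 25.534.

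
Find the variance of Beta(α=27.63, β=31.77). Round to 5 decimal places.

Var = αβ/[(α+β)²(α+β+1)] = (27.63×31.77)/(59.40²×60.40) = 877.8051/213112.944000 = 0.00412.

0.00412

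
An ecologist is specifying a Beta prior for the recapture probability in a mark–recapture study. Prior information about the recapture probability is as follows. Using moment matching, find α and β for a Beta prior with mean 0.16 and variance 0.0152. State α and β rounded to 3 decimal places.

Let s = α+β. The Beta variance is μ(1−μ)/(s+1).
So s+1 = μ(1−μ)/σ² = (0.16×0.84)/0.0152 = 0.1344/0.0152 = 8.8421, giving s = 7.8421.
Then α = μs = 0.16×7.8421 = 1.255 and β = (1−μ)s = 0.84×7.8421 = 6.587.

α = 1.255, β = 6.587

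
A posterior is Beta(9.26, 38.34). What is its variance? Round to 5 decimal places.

μ = 9.26/47.60 = 0.194538; Var = μ(1−μ)/(α+β+1) = 0.1566929/48.60 = 0.00322.

0.00322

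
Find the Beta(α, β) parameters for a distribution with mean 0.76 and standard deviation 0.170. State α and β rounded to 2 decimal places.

α = 4.04, β = 1.27

First σ² = 0.028900. Setting α = μn, β = (1−μ)n with n = α+β,
μ(1−μ)/(n+1) = 0.028900 ⇒ n+1 = 0.1824/0.028900 = 6.3114 ⇒ n = 5.3114.
Hence α = 0.76×5.3114 = 4.04, β = 0.24×5.3114 = 1.27.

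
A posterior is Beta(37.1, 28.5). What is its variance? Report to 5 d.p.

α+β = 65.6 and αβ = 1057.35, so Var = αβ/[(α+β)²(α+β+1)] = 1057.35/286603.776 = 0.00369.

0.00369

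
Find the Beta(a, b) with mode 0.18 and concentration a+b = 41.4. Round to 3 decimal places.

Since the density peak of Beta(a,b) is at (a−1)/(a+b−2),
a = 1 + 0.18(41.4−2) = 8.092 and b = 41.4 − 8.092 = 33.308.

a = 8.092, b = 33.308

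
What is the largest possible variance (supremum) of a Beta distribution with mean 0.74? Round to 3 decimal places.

0.192

For fixed mean μ the Beta variance is μ(1−μ)/(α+β+1), increasing as α+β decreases.
Its least upper bound (not attained) is μ(1−μ) = 0.74·0.26 = 0.192.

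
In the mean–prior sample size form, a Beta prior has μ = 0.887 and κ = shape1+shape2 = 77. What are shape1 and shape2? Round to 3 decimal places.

shape1 = 68.299, shape2 = 8.701

shape1 = μκ = 0.887×77 = 68.299 and shape2 = (1−μ)κ = 0.113×77 = 8.701.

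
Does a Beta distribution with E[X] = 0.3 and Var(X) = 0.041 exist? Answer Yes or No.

Yes

A Beta with mean μ has variance μ(1−μ)/(α+β+1) < μ(1−μ).
Here μ(1−μ) = 0.3×0.7 = 0.21, and 0.041 < 0.21.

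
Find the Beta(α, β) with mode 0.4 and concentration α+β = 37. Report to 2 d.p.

α = 15.00, β = 22.00

Mode = (α−1)/(κ−2) with κ = α+β, so α−1 = 0.4·35 = 14.00.
α = 15.00; β = κ − α = 22.00.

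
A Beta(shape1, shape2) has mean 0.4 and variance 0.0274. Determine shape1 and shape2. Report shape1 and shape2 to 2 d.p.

shape1 = 3.10, shape2 = 4.66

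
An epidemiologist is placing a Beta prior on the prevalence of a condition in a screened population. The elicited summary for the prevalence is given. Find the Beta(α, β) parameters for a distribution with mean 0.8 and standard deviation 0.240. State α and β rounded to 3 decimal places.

Variance = 0.240² = 0.057600. The moment-matching identity α+β = μ(1−μ)/Var − 1 gives
α+β = 0.16/0.057600 − 1 = 1.7778, so α = μ·1.7778 = 1.422 and β = (1−μ)·1.7778 = 0.356.

α = 1.422, β = 0.356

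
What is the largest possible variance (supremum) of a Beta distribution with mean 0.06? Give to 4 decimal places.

For fixed mean μ the Beta variance is μ(1−μ)/(α+β+1), increasing as α+β decreases.
Its least upper bound (not attained) is μ(1−μ) = 0.06·0.94 = 0.0564.

0.0564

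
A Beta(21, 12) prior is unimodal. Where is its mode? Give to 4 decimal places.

With α,β > 1, mode = (α−1)/(α+β−2) = 20/31 = 0.6452.

0.6452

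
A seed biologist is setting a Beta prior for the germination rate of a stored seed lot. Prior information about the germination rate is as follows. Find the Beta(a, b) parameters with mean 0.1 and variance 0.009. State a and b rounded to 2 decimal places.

a = 0.90, b = 8.10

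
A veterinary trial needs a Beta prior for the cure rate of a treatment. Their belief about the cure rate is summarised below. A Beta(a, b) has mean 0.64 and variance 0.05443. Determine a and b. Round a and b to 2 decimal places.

a = 2.07, b = 1.16

Write ν = a+b; then a = μν and Var = μ(1−μ)/(ν+1).
ν = μ(1−μ)/Var − 1 = 0.2304/0.05443 − 1 = 3.2330.
a = 0.64·3.2330 = 2.07, b = 0.36·3.2330 = 1.16.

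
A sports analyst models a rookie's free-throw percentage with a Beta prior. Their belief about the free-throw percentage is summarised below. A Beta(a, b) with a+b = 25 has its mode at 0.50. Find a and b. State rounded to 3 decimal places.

Mode = (a−1)/(κ−2) with κ = a+b, so a−1 = 0.50·23 = 11.500.
a = 12.500; b = κ − a = 12.500.

a = 12.500, b = 12.500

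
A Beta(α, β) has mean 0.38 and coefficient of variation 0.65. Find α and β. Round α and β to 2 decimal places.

σ = CV·μ = 0.65×0.38 = 0.24700, so σ² = 0.061009.
s+1 = μ(1−μ)/σ² = 0.2356/0.061009 = 3.8617, so s = α+β = 2.8617.
α = μs = 1.09, β = (1−μ)s = 1.77.

α = 1.09, β = 1.77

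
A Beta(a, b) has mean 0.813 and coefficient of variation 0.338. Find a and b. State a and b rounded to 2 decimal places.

σ = CV·μ = 0.338×0.813 = 0.27479, so σ² = 0.075512.
s+1 = μ(1−μ)/σ² = 0.152031/0.075512 = 2.0133, so s = a+b = 1.0133.
a = μs = 0.82, b = (1−μ)s = 0.19.

a = 0.82, b = 0.19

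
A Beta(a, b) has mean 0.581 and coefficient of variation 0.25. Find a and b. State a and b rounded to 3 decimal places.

σ = CV·μ = 0.25×0.581 = 0.14525, so σ² = 0.021098.
s+1 = μ(1−μ)/σ² = 0.243439/0.021098 = 11.5387, so s = a+b = 10.5387.
a = μs = 6.123, b = (1−μ)s = 4.416.

a = 6.123, b = 4.416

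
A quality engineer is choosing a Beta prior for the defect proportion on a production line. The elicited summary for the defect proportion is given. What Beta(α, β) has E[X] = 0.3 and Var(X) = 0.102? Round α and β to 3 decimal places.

By moment matching, α+β = μ(1−μ)/σ² − 1 = (0.3·0.7)/0.102 − 1 = 2.0588 − 1 = 1.0588.
Since α/(α+β) = μ, α = 0.3·1.0588 = 0.318 and β = 0.7·1.0588 = 0.741.

α = 0.318, β = 0.741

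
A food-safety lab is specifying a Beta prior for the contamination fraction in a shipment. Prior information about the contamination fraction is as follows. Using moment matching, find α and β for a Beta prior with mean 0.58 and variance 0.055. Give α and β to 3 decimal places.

Write ν = α+β; then α = μν and Var = μ(1−μ)/(ν+1).
ν = μ(1−μ)/Var − 1 = 0.2436/0.055 − 1 = 3.4291.
α = 0.58·3.4291 = 1.989, β = 0.42·3.4291 = 1.440.

α = 1.989, β = 1.440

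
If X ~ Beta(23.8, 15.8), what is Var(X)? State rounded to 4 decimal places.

0.0059

α+β = 39.6 and αβ = 376.04, so Var = αβ/[(α+β)²(α+β+1)] = 376.04/63667.296 = 0.0059.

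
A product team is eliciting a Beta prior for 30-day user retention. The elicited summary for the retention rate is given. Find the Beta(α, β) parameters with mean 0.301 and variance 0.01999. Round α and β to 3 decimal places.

α = 2.867, β = 6.658

Write ν = α+β; then α = μν and Var = μ(1−μ)/(ν+1).
ν = μ(1−μ)/Var − 1 = 0.210399/0.01999 − 1 = 9.5252.
α = 0.301·9.5252 = 2.867, β = 0.699·9.5252 = 6.658.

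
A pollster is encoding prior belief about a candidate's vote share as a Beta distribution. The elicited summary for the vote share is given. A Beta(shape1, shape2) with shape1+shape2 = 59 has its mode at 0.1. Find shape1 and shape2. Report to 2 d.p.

shape1 = 6.70, shape2 = 52.30

Mode = (shape1−1)/(κ−2) with κ = shape1+shape2, so shape1−1 = 0.1·57 = 5.70.
shape1 = 6.70; shape2 = κ − shape1 = 52.30.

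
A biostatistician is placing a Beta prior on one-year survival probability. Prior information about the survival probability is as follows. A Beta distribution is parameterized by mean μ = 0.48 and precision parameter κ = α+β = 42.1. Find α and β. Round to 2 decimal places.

α = 20.21, β = 21.89

α = μκ = 0.48×42.1 = 20.21 and β = (1−μ)κ = 0.52×42.1 = 21.89.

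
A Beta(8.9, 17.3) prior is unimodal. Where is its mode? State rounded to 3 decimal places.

With α,β > 1, mode = (α−1)/(α+β−2) = 7.9/24.2 = 0.326.

0.326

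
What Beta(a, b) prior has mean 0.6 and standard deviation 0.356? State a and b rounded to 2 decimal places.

Variance = 0.356² = 0.126736. The moment-matching identity a+b = μ(1−μ)/Var − 1 gives
a+b = 0.24/0.126736 − 1 = 0.8937, so a = μ·0.8937 = 0.54 and b = (1−μ)·0.8937 = 0.36.

a = 0.54, b = 0.36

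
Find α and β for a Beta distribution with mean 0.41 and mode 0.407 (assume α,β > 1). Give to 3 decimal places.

α = 25.420, β = 36.580

Let s = α+β. Mean gives α = μs = 0.41s; mode gives (α−1)/(s−2) = 0.407.
Substituting: 0.41s − 1 = 0.407(s−2) = 0.407s − 0.814, so 0.003s = 0.186 and s = 62.0000.
Then α = 0.41×62.0000 = 25.420 and β = s−α = 36.580.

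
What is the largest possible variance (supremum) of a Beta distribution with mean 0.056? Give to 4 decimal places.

0.0529

Var = μ(1−μ)/(α+β+1), which approaches μ(1−μ) as α+β → 0.
So the supremum is μ(1−μ) = 0.056×0.944 = 0.0529.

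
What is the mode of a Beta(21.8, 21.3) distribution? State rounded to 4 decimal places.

With α,β > 1, mode = (α−1)/(α+β−2) = 20.8/41.1 = 0.5061.

0.5061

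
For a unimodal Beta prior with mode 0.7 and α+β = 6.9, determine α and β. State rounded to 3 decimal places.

For α,β>1 the mode is (α−1)/(α+β−2), so α = mode·(κ−2)+1 = 0.7×4.9+1 = 4.430.
And β = (1−mode)·(κ−2)+1 = 0.3×4.9+1 = 2.470.

α = 4.430, β = 2.470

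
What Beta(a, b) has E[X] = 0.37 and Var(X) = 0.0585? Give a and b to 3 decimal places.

a = 1.104, b = 1.880

Write ν = a+b; then a = μν and Var = μ(1−μ)/(ν+1).
ν = μ(1−μ)/Var − 1 = 0.2331/0.0585 − 1 = 2.9846.
a = 0.37·2.9846 = 1.104, b = 0.63·2.9846 = 1.880.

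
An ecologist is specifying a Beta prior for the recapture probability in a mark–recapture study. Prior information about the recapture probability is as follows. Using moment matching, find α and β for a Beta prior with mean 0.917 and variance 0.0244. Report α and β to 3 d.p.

Write ν = α+β; then α = μν and Var = μ(1−μ)/(ν+1).
ν = μ(1−μ)/Var − 1 = 0.076111/0.0244 − 1 = 2.1193.
α = 0.917·2.1193 = 1.943, β = 0.083·2.1193 = 0.176.

α = 1.943, β = 0.176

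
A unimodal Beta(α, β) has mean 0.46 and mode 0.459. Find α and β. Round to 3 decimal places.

With s = α+β: μ = α/s and mode = (α−1)/(s−2). Eliminating α = μs,
μs − 1 = m(s−2) ⇒ s(μ−m) = 1−2m ⇒ s = 0.082/0.001 = 82.0000.
So α = μs = 37.720, β = (1−μ)s = 44.280.

α = 37.720, β = 44.280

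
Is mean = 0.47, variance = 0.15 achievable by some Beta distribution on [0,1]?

The Beta variance bound is σ² < μ(1−μ).
Here μ(1−μ) = 0.47×0.53 = 0.2491, and 0.15 < 0.2491.

Yes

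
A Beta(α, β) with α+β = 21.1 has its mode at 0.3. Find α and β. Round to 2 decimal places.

α = 6.73, β = 14.37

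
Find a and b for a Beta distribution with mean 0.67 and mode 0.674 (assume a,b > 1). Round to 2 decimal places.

With s = a+b: μ = a/s and mode = (a−1)/(s−2). Eliminating a = μs,
μs − 1 = m(s−2) ⇒ s(μ−m) = 1−2m ⇒ s = -0.348/-0.004 = 87.0000.
So a = μs = 58.29, b = (1−μ)s = 28.71.

a = 58.29, b = 28.71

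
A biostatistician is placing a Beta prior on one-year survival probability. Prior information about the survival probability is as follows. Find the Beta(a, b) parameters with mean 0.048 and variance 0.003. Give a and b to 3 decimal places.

a = 0.683, b = 13.549

Write ν = a+b; then a = μν and Var = μ(1−μ)/(ν+1).
ν = μ(1−μ)/Var − 1 = 0.045696/0.003 − 1 = 14.2320.
a = 0.048·14.2320 = 0.683, b = 0.952·14.2320 = 13.549.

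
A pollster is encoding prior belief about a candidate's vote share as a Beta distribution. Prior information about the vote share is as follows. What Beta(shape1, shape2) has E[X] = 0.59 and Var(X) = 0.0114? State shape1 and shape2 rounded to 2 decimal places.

By moment matching, shape1+shape2 = μ(1−μ)/σ² − 1 = (0.59·0.41)/0.0114 − 1 = 21.2193 − 1 = 20.2193.
Since shape1/(shape1+shape2) = μ, shape1 = 0.59·20.2193 = 11.93 and shape2 = 0.41·20.2193 = 8.29.

shape1 = 11.93, shape2 = 8.29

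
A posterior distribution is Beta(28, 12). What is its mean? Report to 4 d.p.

0.7000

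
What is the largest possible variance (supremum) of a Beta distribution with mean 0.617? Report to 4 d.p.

Var = μ(1−μ)/(α+β+1), which approaches μ(1−μ) as α+β → 0.
So the supremum is μ(1−μ) = 0.617×0.383 = 0.2363.

0.2363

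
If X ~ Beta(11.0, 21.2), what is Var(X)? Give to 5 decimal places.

α+β = 32.2 and αβ = 233.20, so Var = αβ/[(α+β)²(α+β+1)] = 233.20/34423.088 = 0.00677.

0.00677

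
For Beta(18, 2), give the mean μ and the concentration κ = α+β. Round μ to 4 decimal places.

κ = α+β = 18+2 = 20; μ = α/κ = 18/20 = 0.9000.

μ = 0.9000, κ = 20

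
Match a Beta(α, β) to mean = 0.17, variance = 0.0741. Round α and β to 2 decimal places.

By moment matching, α+β = μ(1−μ)/σ² − 1 = (0.17·0.83)/0.0741 − 1 = 1.9042 − 1 = 0.9042.
Since α/(α+β) = μ, α = 0.17·0.9042 = 0.15 and β = 0.83·0.9042 = 0.75.

α = 0.15, β = 0.75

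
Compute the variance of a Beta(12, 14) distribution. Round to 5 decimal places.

μ = 12/26 = 0.461538; Var = μ(1−μ)/(α+β+1) = 0.2485207/27 = 0.00920.

0.00920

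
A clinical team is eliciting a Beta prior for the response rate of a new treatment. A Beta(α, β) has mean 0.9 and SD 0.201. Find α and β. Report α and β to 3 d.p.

α = 1.105, β = 0.123

σ² = 0.201² = 0.040401.
With s = α+β, Var = μ(1−μ)/(s+1), so s+1 = (0.9×0.1)/0.040401 = 2.2277 and s = 1.2277.
α = μs = 1.105, β = (1−μ)s = 0.123.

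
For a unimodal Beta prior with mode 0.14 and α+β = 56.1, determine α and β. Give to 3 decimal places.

α = 8.574, β = 47.526

Since the density peak of Beta(α,β) is at (α−1)/(α+β−2),
α = 1 + 0.14(56.1−2) = 8.574 and β = 56.1 − 8.574 = 47.526.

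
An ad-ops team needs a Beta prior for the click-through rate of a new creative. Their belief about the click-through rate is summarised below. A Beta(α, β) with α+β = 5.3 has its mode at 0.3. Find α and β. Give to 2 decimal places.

α = 1.99, β = 3.31

Since the density peak of Beta(α,β) is at (α−1)/(α+β−2),
α = 1 + 0.3(5.3−2) = 1.99 and β = 5.3 − 1.99 = 3.31.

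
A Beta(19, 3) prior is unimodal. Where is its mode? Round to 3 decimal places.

0.900

The density x^(α−1)(1−x)^(β−1) is maximised at (α−1)/(α+β−2) = 18/20 = 0.900.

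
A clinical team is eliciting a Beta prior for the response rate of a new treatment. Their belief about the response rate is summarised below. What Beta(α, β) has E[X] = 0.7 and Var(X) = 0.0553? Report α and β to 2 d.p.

By moment matching, α+β = μ(1−μ)/σ² − 1 = (0.7·0.3)/0.0553 − 1 = 3.7975 − 1 = 2.7975.
Since α/(α+β) = μ, α = 0.7·2.7975 = 1.96 and β = 0.3·2.7975 = 0.84.

α = 1.96, β = 0.84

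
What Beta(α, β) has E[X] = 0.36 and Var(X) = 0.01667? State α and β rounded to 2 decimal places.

Let s = α+β. The Beta variance is μ(1−μ)/(s+1).
So s+1 = μ(1−μ)/σ² = (0.36×0.64)/0.01667 = 0.2304/0.01667 = 13.8212, giving s = 12.8212.
Then α = μs = 0.36×12.8212 = 4.62 and β = (1−μ)s = 0.64×12.8212 = 8.21.

α = 4.62, β = 8.21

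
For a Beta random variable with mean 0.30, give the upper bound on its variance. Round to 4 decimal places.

0.2100

Var = μ(1−μ)/(α+β+1), which approaches μ(1−μ) as α+β → 0.
So the supremum is μ(1−μ) = 0.30×0.70 = 0.2100.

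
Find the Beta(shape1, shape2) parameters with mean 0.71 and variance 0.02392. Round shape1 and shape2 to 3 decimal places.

shape1 = 5.402, shape2 = 2.206

Write ν = shape1+shape2; then shape1 = μν and Var = μ(1−μ)/(ν+1).
ν = μ(1−μ)/Var − 1 = 0.2059/0.02392 − 1 = 7.6079.
shape1 = 0.71·7.6079 = 5.402, shape2 = 0.29·7.6079 = 2.206.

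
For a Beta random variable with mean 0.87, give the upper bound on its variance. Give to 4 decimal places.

0.1131

For fixed mean μ the Beta variance is μ(1−μ)/(α+β+1), increasing as α+β decreases.
Its least upper bound (not attained) is μ(1−μ) = 0.87·0.13 = 0.1131.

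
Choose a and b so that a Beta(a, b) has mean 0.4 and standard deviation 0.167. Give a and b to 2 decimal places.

σ² = 0.167² = 0.027889.
With s = a+b, Var = μ(1−μ)/(s+1), so s+1 = (0.4×0.6)/0.027889 = 8.6055 and s = 7.6055.
a = μs = 3.04, b = (1−μ)s = 4.56.

a = 3.04, b = 4.56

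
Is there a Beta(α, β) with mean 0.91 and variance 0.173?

No

The Beta variance bound is σ² < μ(1−μ).
Here μ(1−μ) = 0.91×0.09 = 0.0819, and 0.173 ≥ 0.0819.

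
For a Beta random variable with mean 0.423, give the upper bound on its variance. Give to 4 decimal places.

Var = μ(1−μ)/(α+β+1), which approaches μ(1−μ) as α+β → 0.
So the supremum is μ(1−μ) = 0.423×0.577 = 0.2441.

0.2441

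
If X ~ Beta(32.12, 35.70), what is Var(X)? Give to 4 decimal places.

0.0036

α+β = 67.82 and αβ = 1146.6840, so Var = αβ/[(α+β)²(α+β+1)] = 1146.6840/316541.196168 = 0.0036.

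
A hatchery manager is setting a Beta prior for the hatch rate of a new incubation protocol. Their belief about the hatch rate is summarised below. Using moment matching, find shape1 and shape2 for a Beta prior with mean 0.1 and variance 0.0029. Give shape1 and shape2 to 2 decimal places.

Let s = shape1+shape2. The Beta variance is μ(1−μ)/(s+1).
So s+1 = μ(1−μ)/σ² = (0.1×0.9)/0.0029 = 0.09/0.0029 = 31.0345, giving s = 30.0345.
Then shape1 = μs = 0.1×30.0345 = 3.00 and shape2 = (1−μ)s = 0.9×30.0345 = 27.03.

shape1 = 3.00, shape2 = 27.03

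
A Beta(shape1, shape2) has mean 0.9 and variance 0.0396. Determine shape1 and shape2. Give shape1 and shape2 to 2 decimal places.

Write ν = shape1+shape2; then shape1 = μν and Var = μ(1−μ)/(ν+1).
ν = μ(1−μ)/Var − 1 = 0.09/0.0396 − 1 = 1.2727.
shape1 = 0.9·1.2727 = 1.15, shape2 = 0.1·1.2727 = 0.13.

shape1 = 1.15, shape2 = 0.13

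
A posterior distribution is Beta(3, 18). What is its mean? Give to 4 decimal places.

0.1429

E[X] = α/(α+β) = 3/21 = 0.1429.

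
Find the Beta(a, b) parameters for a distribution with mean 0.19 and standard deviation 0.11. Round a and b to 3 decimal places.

σ² = 0.11² = 0.0121.
With s = a+b, Var = μ(1−μ)/(s+1), so s+1 = (0.19×0.81)/0.0121 = 12.7190 and s = 11.7190.
a = μs = 2.227, b = (1−μ)s = 9.492.

a = 2.227, b = 9.492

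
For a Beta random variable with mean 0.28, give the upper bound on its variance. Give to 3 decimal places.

0.202

For fixed mean μ the Beta variance is μ(1−μ)/(α+β+1), increasing as α+β decreases.
Its least upper bound (not attained) is μ(1−μ) = 0.28·0.72 = 0.202.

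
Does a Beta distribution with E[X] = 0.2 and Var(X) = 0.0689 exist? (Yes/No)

The Beta variance bound is σ² < μ(1−μ).
Here μ(1−μ) = 0.2×0.8 = 0.16, and 0.0689 < 0.16.

Yes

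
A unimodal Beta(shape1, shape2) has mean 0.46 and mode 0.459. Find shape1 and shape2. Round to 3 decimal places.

shape1 = 37.720, shape2 = 44.280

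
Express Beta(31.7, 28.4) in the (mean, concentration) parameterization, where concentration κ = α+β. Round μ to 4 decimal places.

μ = 0.5275, κ = 60.1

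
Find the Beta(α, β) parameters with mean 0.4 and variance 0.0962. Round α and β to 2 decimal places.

α = 0.60, β = 0.90

Let s = α+β. The Beta variance is μ(1−μ)/(s+1).
So s+1 = μ(1−μ)/σ² = (0.4×0.6)/0.0962 = 0.24/0.0962 = 2.4948, giving s = 1.4948.
Then α = μs = 0.4×1.4948 = 0.60 and β = (1−μ)s = 0.6×1.4948 = 0.90.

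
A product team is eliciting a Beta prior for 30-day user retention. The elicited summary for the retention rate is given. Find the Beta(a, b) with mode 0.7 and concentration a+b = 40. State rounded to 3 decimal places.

Mode = (a−1)/(κ−2) with κ = a+b, so a−1 = 0.7·38 = 26.600.
a = 27.600; b = κ − a = 12.400.

a = 27.600, b = 12.400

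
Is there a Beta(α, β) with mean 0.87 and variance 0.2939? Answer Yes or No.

A Beta with mean μ has variance μ(1−μ)/(α+β+1) < μ(1−μ).
Here μ(1−μ) = 0.87×0.13 = 0.1131, and 0.2939 ≥ 0.1131.

No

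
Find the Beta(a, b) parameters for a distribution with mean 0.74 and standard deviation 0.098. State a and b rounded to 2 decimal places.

a = 14.08, b = 4.95

Variance = 0.098² = 0.009604. The moment-matching identity a+b = μ(1−μ)/Var − 1 gives
a+b = 0.1924/0.009604 − 1 = 19.0333, so a = μ·19.0333 = 14.08 and b = (1−μ)·19.0333 = 4.95.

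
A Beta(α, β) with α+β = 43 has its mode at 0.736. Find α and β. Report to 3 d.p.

α = 31.176, β = 11.824

For α,β>1 the mode is (α−1)/(α+β−2), so α = mode·(κ−2)+1 = 0.736×41+1 = 31.176.
And β = (1−mode)·(κ−2)+1 = 0.264×41+1 = 11.824.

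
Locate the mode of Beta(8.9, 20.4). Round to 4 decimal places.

0.2894

With α,β > 1, mode = (α−1)/(α+β−2) = 7.9/27.3 = 0.2894.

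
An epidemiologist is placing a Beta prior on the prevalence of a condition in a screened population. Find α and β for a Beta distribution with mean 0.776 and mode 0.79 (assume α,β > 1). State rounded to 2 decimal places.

α = 32.15, β = 9.28

Let s = α+β. Mean gives α = μs = 0.776s; mode gives (α−1)/(s−2) = 0.79.
Substituting: 0.776s − 1 = 0.79(s−2) = 0.79s − 1.58, so -0.014s = -0.58 and s = 41.4286.
Then α = 0.776×41.4286 = 32.15 and β = s−α = 9.28.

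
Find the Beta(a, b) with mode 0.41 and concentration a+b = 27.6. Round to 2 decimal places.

a = 11.50, b = 16.10

For a,b>1 the mode is (a−1)/(a+b−2), so a = mode·(κ−2)+1 = 0.41×25.6+1 = 11.50.
And b = (1−mode)·(κ−2)+1 = 0.59×25.6+1 = 16.10.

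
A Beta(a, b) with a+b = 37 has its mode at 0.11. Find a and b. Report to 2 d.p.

a = 4.85, b = 32.15

Since the density peak of Beta(a,b) is at (a−1)/(a+b−2),
a = 1 + 0.11(37−2) = 4.85 and b = 37 − 4.85 = 32.15.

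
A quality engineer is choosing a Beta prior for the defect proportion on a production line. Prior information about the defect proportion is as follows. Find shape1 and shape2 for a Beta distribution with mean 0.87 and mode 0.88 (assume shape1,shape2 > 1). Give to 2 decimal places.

shape1 = 66.12, shape2 = 9.88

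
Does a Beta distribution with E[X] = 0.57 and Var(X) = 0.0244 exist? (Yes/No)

Yes

For any Beta, Var(X) < E[X]·(1−E[X]).
Here μ(1−μ) = 0.57×0.43 = 0.2451, and 0.0244 < 0.2451.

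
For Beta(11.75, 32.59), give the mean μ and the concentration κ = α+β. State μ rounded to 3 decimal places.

μ = 0.265, κ = 44.34

κ = α+β = 11.75+32.59 = 44.34; μ = α/κ = 11.75/44.34 = 0.265.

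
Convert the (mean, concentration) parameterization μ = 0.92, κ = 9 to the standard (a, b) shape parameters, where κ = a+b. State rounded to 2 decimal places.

a = μκ = 0.92×9 = 8.28 and b = (1−μ)κ = 0.08×9 = 0.72.

a = 8.28, b = 0.72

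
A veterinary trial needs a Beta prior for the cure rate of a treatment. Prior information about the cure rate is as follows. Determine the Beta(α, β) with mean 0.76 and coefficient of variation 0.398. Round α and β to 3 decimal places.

α = 0.755, β = 0.238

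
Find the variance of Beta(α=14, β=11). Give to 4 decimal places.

Var = αβ/[(α+β)²(α+β+1)] = (14×11)/(25²×26) = 154/16250 = 0.0095.

0.0095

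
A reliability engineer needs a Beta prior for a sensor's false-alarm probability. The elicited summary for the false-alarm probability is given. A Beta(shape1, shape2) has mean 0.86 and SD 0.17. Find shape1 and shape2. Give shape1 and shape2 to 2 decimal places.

shape1 = 2.72, shape2 = 0.44

σ² = 0.17² = 0.0289.
With s = shape1+shape2, Var = μ(1−μ)/(s+1), so s+1 = (0.86×0.14)/0.0289 = 4.1661 and s = 3.1661.
shape1 = μs = 2.72, shape2 = (1−μ)s = 0.44.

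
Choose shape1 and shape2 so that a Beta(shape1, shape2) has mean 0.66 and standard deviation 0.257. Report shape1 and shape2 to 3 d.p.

σ² = 0.257² = 0.066049.
With s = shape1+shape2, Var = μ(1−μ)/(s+1), so s+1 = (0.66×0.34)/0.066049 = 3.3975 and s = 2.3975.
shape1 = μs = 1.582, shape2 = (1−μ)s = 0.815.

shape1 = 1.582, shape2 = 0.815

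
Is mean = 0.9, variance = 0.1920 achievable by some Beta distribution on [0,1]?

No

The Beta variance bound is σ² < μ(1−μ).
Here μ(1−μ) = 0.9×0.1 = 0.09, and 0.1920 ≥ 0.09.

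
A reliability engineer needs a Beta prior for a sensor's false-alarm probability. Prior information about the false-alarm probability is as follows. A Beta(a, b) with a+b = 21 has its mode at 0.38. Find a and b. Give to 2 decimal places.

a = 8.22, b = 12.78

Since the density peak of Beta(a,b) is at (a−1)/(a+b−2),
a = 1 + 0.38(21−2) = 8.22 and b = 21 − 8.22 = 12.78.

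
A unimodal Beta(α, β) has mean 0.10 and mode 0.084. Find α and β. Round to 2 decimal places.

With s = α+β: μ = α/s and mode = (α−1)/(s−2). Eliminating α = μs,
μs − 1 = m(s−2) ⇒ s(μ−m) = 1−2m ⇒ s = 0.832/0.016 = 52.0000.
So α = μs = 5.20, β = (1−μ)s = 46.80.

α = 5.20, β = 46.80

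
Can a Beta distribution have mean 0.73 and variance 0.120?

Yes

A Beta with mean μ has variance μ(1−μ)/(α+β+1) < μ(1−μ).
Here μ(1−μ) = 0.73×0.27 = 0.1971, and 0.120 < 0.1971.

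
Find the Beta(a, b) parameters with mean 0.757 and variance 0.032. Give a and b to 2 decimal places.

a = 3.59, b = 1.15

By moment matching, a+b = μ(1−μ)/σ² − 1 = (0.757·0.243)/0.032 − 1 = 5.7485 − 1 = 4.7485.
Since a/(a+b) = μ, a = 0.757·4.7485 = 3.59 and b = 0.243·4.7485 = 1.15.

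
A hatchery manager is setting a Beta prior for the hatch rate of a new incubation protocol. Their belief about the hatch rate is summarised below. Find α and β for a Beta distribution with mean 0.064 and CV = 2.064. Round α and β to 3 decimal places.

α = 0.156, β = 2.277

Var = (CV·μ)² = (2.064×0.064)² = 0.017449.
α+β = μ(1−μ)/Var − 1 = 0.059904/0.017449 − 1 = 2.4330.
Thus α = 0.064·2.4330 = 0.156 and β = 0.936·2.4330 = 2.277.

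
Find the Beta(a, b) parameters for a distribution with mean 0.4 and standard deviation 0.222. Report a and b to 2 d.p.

a = 1.55, b = 2.32

Variance = 0.222² = 0.049284. The moment-matching identity a+b = μ(1−μ)/Var − 1 gives
a+b = 0.24/0.049284 − 1 = 3.8697, so a = μ·3.8697 = 1.55 and b = (1−μ)·3.8697 = 2.32.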